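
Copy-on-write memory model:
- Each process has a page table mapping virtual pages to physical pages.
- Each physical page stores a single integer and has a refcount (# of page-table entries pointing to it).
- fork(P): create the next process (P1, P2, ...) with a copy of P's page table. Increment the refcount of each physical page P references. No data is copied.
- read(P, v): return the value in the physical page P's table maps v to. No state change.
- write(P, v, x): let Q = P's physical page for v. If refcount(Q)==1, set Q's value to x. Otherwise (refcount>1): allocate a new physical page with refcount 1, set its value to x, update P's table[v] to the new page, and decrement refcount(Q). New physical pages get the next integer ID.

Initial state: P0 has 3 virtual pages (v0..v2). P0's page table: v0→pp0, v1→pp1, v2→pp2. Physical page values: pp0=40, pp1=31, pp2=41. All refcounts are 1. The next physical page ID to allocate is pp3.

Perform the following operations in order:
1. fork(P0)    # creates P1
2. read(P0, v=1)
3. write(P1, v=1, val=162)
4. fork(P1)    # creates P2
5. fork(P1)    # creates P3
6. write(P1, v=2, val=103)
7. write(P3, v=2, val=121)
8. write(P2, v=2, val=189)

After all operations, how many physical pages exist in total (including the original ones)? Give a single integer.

Answer: 7

Derivation:
Op 1: fork(P0) -> P1. 3 ppages; refcounts: pp0:2 pp1:2 pp2:2
Op 2: read(P0, v1) -> 31. No state change.
Op 3: write(P1, v1, 162). refcount(pp1)=2>1 -> COPY to pp3. 4 ppages; refcounts: pp0:2 pp1:1 pp2:2 pp3:1
Op 4: fork(P1) -> P2. 4 ppages; refcounts: pp0:3 pp1:1 pp2:3 pp3:2
Op 5: fork(P1) -> P3. 4 ppages; refcounts: pp0:4 pp1:1 pp2:4 pp3:3
Op 6: write(P1, v2, 103). refcount(pp2)=4>1 -> COPY to pp4. 5 ppages; refcounts: pp0:4 pp1:1 pp2:3 pp3:3 pp4:1
Op 7: write(P3, v2, 121). refcount(pp2)=3>1 -> COPY to pp5. 6 ppages; refcounts: pp0:4 pp1:1 pp2:2 pp3:3 pp4:1 pp5:1
Op 8: write(P2, v2, 189). refcount(pp2)=2>1 -> COPY to pp6. 7 ppages; refcounts: pp0:4 pp1:1 pp2:1 pp3:3 pp4:1 pp5:1 pp6:1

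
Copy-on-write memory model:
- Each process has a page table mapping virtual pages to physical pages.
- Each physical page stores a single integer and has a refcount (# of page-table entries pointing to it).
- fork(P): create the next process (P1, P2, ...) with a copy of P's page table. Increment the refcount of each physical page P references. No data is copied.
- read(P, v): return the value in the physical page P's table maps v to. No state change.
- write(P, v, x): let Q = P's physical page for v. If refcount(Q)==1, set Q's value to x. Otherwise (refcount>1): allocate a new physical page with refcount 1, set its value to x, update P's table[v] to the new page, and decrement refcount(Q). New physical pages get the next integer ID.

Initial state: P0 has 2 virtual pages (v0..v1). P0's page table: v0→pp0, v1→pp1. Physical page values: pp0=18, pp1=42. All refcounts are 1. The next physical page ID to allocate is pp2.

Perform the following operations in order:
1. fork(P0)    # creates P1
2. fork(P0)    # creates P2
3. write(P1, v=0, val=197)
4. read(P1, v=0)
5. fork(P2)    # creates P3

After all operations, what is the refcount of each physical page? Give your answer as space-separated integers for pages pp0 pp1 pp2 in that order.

Op 1: fork(P0) -> P1. 2 ppages; refcounts: pp0:2 pp1:2
Op 2: fork(P0) -> P2. 2 ppages; refcounts: pp0:3 pp1:3
Op 3: write(P1, v0, 197). refcount(pp0)=3>1 -> COPY to pp2. 3 ppages; refcounts: pp0:2 pp1:3 pp2:1
Op 4: read(P1, v0) -> 197. No state change.
Op 5: fork(P2) -> P3. 3 ppages; refcounts: pp0:3 pp1:4 pp2:1

Answer: 3 4 1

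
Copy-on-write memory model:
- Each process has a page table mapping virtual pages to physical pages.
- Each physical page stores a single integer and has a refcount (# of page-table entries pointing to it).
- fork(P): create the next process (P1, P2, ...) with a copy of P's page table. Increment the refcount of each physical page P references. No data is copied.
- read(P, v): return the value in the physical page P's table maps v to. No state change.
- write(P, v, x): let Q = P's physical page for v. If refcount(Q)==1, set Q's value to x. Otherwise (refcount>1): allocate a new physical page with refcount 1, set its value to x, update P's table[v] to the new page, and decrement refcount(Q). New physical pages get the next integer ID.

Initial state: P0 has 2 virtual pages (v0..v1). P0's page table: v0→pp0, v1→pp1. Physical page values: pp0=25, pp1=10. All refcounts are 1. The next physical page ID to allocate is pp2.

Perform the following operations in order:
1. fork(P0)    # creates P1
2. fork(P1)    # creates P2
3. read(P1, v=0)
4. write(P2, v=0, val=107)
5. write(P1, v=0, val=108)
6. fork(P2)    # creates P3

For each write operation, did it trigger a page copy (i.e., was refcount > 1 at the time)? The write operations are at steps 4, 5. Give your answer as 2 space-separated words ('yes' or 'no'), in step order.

Op 1: fork(P0) -> P1. 2 ppages; refcounts: pp0:2 pp1:2
Op 2: fork(P1) -> P2. 2 ppages; refcounts: pp0:3 pp1:3
Op 3: read(P1, v0) -> 25. No state change.
Op 4: write(P2, v0, 107). refcount(pp0)=3>1 -> COPY to pp2. 3 ppages; refcounts: pp0:2 pp1:3 pp2:1
Op 5: write(P1, v0, 108). refcount(pp0)=2>1 -> COPY to pp3. 4 ppages; refcounts: pp0:1 pp1:3 pp2:1 pp3:1
Op 6: fork(P2) -> P3. 4 ppages; refcounts: pp0:1 pp1:4 pp2:2 pp3:1

yes yes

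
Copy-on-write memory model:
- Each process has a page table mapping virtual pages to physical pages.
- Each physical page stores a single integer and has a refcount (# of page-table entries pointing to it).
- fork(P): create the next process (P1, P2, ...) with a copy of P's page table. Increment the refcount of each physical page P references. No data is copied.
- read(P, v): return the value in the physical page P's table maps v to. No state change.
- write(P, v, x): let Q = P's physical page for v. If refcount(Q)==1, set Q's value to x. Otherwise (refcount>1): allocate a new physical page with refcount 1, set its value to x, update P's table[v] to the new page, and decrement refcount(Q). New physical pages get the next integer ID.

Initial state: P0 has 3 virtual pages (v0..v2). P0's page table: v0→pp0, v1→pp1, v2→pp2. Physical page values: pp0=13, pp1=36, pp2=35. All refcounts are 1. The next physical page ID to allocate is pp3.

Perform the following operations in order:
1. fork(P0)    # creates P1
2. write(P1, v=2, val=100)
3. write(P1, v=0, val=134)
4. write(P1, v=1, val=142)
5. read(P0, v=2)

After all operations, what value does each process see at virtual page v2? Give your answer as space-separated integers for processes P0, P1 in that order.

Answer: 35 100

Derivation:
Op 1: fork(P0) -> P1. 3 ppages; refcounts: pp0:2 pp1:2 pp2:2
Op 2: write(P1, v2, 100). refcount(pp2)=2>1 -> COPY to pp3. 4 ppages; refcounts: pp0:2 pp1:2 pp2:1 pp3:1
Op 3: write(P1, v0, 134). refcount(pp0)=2>1 -> COPY to pp4. 5 ppages; refcounts: pp0:1 pp1:2 pp2:1 pp3:1 pp4:1
Op 4: write(P1, v1, 142). refcount(pp1)=2>1 -> COPY to pp5. 6 ppages; refcounts: pp0:1 pp1:1 pp2:1 pp3:1 pp4:1 pp5:1
Op 5: read(P0, v2) -> 35. No state change.
P0: v2 -> pp2 = 35
P1: v2 -> pp3 = 100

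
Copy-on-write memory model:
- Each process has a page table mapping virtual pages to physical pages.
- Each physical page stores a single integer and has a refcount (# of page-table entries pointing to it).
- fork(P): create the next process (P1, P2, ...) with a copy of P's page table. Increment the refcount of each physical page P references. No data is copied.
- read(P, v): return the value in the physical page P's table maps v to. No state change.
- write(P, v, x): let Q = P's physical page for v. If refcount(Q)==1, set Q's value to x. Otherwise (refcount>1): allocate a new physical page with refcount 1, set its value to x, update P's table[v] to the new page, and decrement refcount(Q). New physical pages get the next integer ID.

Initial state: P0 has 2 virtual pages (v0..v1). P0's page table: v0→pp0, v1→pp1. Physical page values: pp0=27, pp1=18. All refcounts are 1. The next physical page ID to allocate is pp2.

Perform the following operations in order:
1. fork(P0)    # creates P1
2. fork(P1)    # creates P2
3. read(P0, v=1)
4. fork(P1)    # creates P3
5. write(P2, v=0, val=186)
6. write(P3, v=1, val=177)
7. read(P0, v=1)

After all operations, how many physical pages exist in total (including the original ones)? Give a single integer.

Answer: 4

Derivation:
Op 1: fork(P0) -> P1. 2 ppages; refcounts: pp0:2 pp1:2
Op 2: fork(P1) -> P2. 2 ppages; refcounts: pp0:3 pp1:3
Op 3: read(P0, v1) -> 18. No state change.
Op 4: fork(P1) -> P3. 2 ppages; refcounts: pp0:4 pp1:4
Op 5: write(P2, v0, 186). refcount(pp0)=4>1 -> COPY to pp2. 3 ppages; refcounts: pp0:3 pp1:4 pp2:1
Op 6: write(P3, v1, 177). refcount(pp1)=4>1 -> COPY to pp3. 4 ppages; refcounts: pp0:3 pp1:3 pp2:1 pp3:1
Op 7: read(P0, v1) -> 18. No state change.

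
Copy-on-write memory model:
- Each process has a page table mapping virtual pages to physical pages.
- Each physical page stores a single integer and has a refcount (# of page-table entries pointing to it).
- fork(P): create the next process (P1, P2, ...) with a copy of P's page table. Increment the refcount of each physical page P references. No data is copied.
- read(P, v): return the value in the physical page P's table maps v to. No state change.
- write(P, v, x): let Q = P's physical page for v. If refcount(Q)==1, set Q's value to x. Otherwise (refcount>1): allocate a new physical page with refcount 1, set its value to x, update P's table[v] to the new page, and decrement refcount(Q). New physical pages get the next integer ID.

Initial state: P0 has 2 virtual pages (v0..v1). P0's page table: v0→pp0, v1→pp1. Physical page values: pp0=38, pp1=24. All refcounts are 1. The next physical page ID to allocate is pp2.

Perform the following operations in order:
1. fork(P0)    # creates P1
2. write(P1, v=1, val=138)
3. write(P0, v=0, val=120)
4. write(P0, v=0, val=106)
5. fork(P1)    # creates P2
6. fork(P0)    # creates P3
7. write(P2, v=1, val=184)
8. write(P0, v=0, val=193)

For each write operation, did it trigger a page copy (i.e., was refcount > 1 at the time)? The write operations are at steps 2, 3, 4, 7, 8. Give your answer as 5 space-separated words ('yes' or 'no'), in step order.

Op 1: fork(P0) -> P1. 2 ppages; refcounts: pp0:2 pp1:2
Op 2: write(P1, v1, 138). refcount(pp1)=2>1 -> COPY to pp2. 3 ppages; refcounts: pp0:2 pp1:1 pp2:1
Op 3: write(P0, v0, 120). refcount(pp0)=2>1 -> COPY to pp3. 4 ppages; refcounts: pp0:1 pp1:1 pp2:1 pp3:1
Op 4: write(P0, v0, 106). refcount(pp3)=1 -> write in place. 4 ppages; refcounts: pp0:1 pp1:1 pp2:1 pp3:1
Op 5: fork(P1) -> P2. 4 ppages; refcounts: pp0:2 pp1:1 pp2:2 pp3:1
Op 6: fork(P0) -> P3. 4 ppages; refcounts: pp0:2 pp1:2 pp2:2 pp3:2
Op 7: write(P2, v1, 184). refcount(pp2)=2>1 -> COPY to pp4. 5 ppages; refcounts: pp0:2 pp1:2 pp2:1 pp3:2 pp4:1
Op 8: write(P0, v0, 193). refcount(pp3)=2>1 -> COPY to pp5. 6 ppages; refcounts: pp0:2 pp1:2 pp2:1 pp3:1 pp4:1 pp5:1

yes yes no yes yes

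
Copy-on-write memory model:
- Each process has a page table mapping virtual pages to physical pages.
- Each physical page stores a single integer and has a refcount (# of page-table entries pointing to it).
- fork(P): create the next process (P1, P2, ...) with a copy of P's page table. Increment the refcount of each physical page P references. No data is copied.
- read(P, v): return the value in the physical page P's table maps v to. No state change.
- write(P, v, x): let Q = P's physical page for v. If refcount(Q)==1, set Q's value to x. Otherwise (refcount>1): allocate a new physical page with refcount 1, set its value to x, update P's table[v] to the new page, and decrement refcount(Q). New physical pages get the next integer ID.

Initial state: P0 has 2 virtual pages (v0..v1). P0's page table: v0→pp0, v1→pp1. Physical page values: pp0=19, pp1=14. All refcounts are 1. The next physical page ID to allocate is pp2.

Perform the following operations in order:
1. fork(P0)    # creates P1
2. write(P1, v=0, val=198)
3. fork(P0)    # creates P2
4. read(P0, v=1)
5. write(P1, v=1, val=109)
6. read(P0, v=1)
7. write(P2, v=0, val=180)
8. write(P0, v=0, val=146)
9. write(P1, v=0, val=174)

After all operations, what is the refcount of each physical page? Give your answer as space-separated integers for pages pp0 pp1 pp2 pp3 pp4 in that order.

Answer: 1 2 1 1 1

Derivation:
Op 1: fork(P0) -> P1. 2 ppages; refcounts: pp0:2 pp1:2
Op 2: write(P1, v0, 198). refcount(pp0)=2>1 -> COPY to pp2. 3 ppages; refcounts: pp0:1 pp1:2 pp2:1
Op 3: fork(P0) -> P2. 3 ppages; refcounts: pp0:2 pp1:3 pp2:1
Op 4: read(P0, v1) -> 14. No state change.
Op 5: write(P1, v1, 109). refcount(pp1)=3>1 -> COPY to pp3. 4 ppages; refcounts: pp0:2 pp1:2 pp2:1 pp3:1
Op 6: read(P0, v1) -> 14. No state change.
Op 7: write(P2, v0, 180). refcount(pp0)=2>1 -> COPY to pp4. 5 ppages; refcounts: pp0:1 pp1:2 pp2:1 pp3:1 pp4:1
Op 8: write(P0, v0, 146). refcount(pp0)=1 -> write in place. 5 ppages; refcounts: pp0:1 pp1:2 pp2:1 pp3:1 pp4:1
Op 9: write(P1, v0, 174). refcount(pp2)=1 -> write in place. 5 ppages; refcounts: pp0:1 pp1:2 pp2:1 pp3:1 pp4:1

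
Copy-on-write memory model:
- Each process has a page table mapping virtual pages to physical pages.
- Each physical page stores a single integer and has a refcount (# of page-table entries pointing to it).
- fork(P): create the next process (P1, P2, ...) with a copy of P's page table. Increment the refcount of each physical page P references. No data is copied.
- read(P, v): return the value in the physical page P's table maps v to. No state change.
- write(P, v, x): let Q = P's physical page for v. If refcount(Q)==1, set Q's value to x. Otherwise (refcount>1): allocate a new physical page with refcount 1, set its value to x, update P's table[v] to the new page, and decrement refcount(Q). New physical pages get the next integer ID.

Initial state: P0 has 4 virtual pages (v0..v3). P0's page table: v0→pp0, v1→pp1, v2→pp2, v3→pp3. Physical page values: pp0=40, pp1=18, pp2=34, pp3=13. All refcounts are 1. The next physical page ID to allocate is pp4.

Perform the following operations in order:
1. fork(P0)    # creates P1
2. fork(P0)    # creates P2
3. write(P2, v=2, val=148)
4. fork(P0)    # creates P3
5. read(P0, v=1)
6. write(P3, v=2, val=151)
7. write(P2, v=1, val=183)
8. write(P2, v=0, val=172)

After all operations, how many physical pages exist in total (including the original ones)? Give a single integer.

Answer: 8

Derivation:
Op 1: fork(P0) -> P1. 4 ppages; refcounts: pp0:2 pp1:2 pp2:2 pp3:2
Op 2: fork(P0) -> P2. 4 ppages; refcounts: pp0:3 pp1:3 pp2:3 pp3:3
Op 3: write(P2, v2, 148). refcount(pp2)=3>1 -> COPY to pp4. 5 ppages; refcounts: pp0:3 pp1:3 pp2:2 pp3:3 pp4:1
Op 4: fork(P0) -> P3. 5 ppages; refcounts: pp0:4 pp1:4 pp2:3 pp3:4 pp4:1
Op 5: read(P0, v1) -> 18. No state change.
Op 6: write(P3, v2, 151). refcount(pp2)=3>1 -> COPY to pp5. 6 ppages; refcounts: pp0:4 pp1:4 pp2:2 pp3:4 pp4:1 pp5:1
Op 7: write(P2, v1, 183). refcount(pp1)=4>1 -> COPY to pp6. 7 ppages; refcounts: pp0:4 pp1:3 pp2:2 pp3:4 pp4:1 pp5:1 pp6:1
Op 8: write(P2, v0, 172). refcount(pp0)=4>1 -> COPY to pp7. 8 ppages; refcounts: pp0:3 pp1:3 pp2:2 pp3:4 pp4:1 pp5:1 pp6:1 pp7:1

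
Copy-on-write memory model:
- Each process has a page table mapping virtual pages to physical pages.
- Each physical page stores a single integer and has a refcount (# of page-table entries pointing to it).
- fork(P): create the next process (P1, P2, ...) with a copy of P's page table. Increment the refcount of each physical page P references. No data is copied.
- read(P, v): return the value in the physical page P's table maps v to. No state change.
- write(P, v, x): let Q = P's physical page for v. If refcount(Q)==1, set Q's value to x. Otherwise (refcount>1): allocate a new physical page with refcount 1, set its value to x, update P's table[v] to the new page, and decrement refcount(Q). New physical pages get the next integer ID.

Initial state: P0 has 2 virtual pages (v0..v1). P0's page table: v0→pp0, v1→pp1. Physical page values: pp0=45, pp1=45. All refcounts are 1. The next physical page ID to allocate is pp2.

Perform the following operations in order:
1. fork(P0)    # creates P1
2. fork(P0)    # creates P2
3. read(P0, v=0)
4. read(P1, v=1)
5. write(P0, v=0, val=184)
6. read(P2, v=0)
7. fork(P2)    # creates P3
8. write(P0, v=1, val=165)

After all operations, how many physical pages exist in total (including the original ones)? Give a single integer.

Answer: 4

Derivation:
Op 1: fork(P0) -> P1. 2 ppages; refcounts: pp0:2 pp1:2
Op 2: fork(P0) -> P2. 2 ppages; refcounts: pp0:3 pp1:3
Op 3: read(P0, v0) -> 45. No state change.
Op 4: read(P1, v1) -> 45. No state change.
Op 5: write(P0, v0, 184). refcount(pp0)=3>1 -> COPY to pp2. 3 ppages; refcounts: pp0:2 pp1:3 pp2:1
Op 6: read(P2, v0) -> 45. No state change.
Op 7: fork(P2) -> P3. 3 ppages; refcounts: pp0:3 pp1:4 pp2:1
Op 8: write(P0, v1, 165). refcount(pp1)=4>1 -> COPY to pp3. 4 ppages; refcounts: pp0:3 pp1:3 pp2:1 pp3:1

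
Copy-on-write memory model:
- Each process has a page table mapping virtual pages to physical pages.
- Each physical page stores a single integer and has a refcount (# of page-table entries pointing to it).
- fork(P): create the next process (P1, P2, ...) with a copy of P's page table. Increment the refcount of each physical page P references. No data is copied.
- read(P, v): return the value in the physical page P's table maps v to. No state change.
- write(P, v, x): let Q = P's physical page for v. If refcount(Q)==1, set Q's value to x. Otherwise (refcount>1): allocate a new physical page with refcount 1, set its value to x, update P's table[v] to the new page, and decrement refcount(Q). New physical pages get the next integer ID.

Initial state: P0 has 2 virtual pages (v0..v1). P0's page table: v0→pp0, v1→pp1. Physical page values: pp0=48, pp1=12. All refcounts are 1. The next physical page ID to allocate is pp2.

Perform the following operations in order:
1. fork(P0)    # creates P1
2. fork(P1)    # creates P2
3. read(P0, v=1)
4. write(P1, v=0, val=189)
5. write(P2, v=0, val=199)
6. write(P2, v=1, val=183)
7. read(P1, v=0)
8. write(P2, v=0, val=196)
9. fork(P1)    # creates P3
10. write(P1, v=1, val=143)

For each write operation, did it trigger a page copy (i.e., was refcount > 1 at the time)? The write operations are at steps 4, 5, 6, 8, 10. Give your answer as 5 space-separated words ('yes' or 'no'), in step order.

Op 1: fork(P0) -> P1. 2 ppages; refcounts: pp0:2 pp1:2
Op 2: fork(P1) -> P2. 2 ppages; refcounts: pp0:3 pp1:3
Op 3: read(P0, v1) -> 12. No state change.
Op 4: write(P1, v0, 189). refcount(pp0)=3>1 -> COPY to pp2. 3 ppages; refcounts: pp0:2 pp1:3 pp2:1
Op 5: write(P2, v0, 199). refcount(pp0)=2>1 -> COPY to pp3. 4 ppages; refcounts: pp0:1 pp1:3 pp2:1 pp3:1
Op 6: write(P2, v1, 183). refcount(pp1)=3>1 -> COPY to pp4. 5 ppages; refcounts: pp0:1 pp1:2 pp2:1 pp3:1 pp4:1
Op 7: read(P1, v0) -> 189. No state change.
Op 8: write(P2, v0, 196). refcount(pp3)=1 -> write in place. 5 ppages; refcounts: pp0:1 pp1:2 pp2:1 pp3:1 pp4:1
Op 9: fork(P1) -> P3. 5 ppages; refcounts: pp0:1 pp1:3 pp2:2 pp3:1 pp4:1
Op 10: write(P1, v1, 143). refcount(pp1)=3>1 -> COPY to pp5. 6 ppages; refcounts: pp0:1 pp1:2 pp2:2 pp3:1 pp4:1 pp5:1

yes yes yes no yes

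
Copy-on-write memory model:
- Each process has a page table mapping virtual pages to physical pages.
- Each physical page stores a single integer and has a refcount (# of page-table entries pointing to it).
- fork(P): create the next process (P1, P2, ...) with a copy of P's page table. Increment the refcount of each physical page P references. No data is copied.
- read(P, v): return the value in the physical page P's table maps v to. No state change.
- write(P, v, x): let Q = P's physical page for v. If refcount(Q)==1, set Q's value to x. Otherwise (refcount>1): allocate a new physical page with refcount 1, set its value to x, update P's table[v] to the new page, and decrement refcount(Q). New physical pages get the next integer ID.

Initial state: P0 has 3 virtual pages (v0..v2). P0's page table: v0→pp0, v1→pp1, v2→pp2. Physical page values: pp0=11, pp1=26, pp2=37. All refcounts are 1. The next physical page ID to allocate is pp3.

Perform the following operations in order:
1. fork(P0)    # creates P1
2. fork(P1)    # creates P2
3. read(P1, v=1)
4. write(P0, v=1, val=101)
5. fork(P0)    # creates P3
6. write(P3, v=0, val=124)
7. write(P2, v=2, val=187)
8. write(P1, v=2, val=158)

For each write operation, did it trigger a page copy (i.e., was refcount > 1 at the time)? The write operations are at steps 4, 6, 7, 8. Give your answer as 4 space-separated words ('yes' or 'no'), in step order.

Op 1: fork(P0) -> P1. 3 ppages; refcounts: pp0:2 pp1:2 pp2:2
Op 2: fork(P1) -> P2. 3 ppages; refcounts: pp0:3 pp1:3 pp2:3
Op 3: read(P1, v1) -> 26. No state change.
Op 4: write(P0, v1, 101). refcount(pp1)=3>1 -> COPY to pp3. 4 ppages; refcounts: pp0:3 pp1:2 pp2:3 pp3:1
Op 5: fork(P0) -> P3. 4 ppages; refcounts: pp0:4 pp1:2 pp2:4 pp3:2
Op 6: write(P3, v0, 124). refcount(pp0)=4>1 -> COPY to pp4. 5 ppages; refcounts: pp0:3 pp1:2 pp2:4 pp3:2 pp4:1
Op 7: write(P2, v2, 187). refcount(pp2)=4>1 -> COPY to pp5. 6 ppages; refcounts: pp0:3 pp1:2 pp2:3 pp3:2 pp4:1 pp5:1
Op 8: write(P1, v2, 158). refcount(pp2)=3>1 -> COPY to pp6. 7 ppages; refcounts: pp0:3 pp1:2 pp2:2 pp3:2 pp4:1 pp5:1 pp6:1

yes yes yes yes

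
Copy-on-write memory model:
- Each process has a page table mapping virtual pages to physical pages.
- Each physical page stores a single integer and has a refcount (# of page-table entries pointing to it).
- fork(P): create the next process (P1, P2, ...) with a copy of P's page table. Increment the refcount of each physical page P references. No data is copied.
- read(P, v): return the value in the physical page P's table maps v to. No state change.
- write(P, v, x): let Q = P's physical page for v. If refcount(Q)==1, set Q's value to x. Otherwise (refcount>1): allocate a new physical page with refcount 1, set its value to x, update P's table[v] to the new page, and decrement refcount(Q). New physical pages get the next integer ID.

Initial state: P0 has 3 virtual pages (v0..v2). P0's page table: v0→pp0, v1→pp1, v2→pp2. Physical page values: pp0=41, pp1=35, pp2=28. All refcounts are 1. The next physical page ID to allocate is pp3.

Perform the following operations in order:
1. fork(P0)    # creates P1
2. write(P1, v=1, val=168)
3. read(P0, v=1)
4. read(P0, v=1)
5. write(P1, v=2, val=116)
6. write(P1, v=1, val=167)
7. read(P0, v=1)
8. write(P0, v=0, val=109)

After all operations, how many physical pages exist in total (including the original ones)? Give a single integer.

Op 1: fork(P0) -> P1. 3 ppages; refcounts: pp0:2 pp1:2 pp2:2
Op 2: write(P1, v1, 168). refcount(pp1)=2>1 -> COPY to pp3. 4 ppages; refcounts: pp0:2 pp1:1 pp2:2 pp3:1
Op 3: read(P0, v1) -> 35. No state change.
Op 4: read(P0, v1) -> 35. No state change.
Op 5: write(P1, v2, 116). refcount(pp2)=2>1 -> COPY to pp4. 5 ppages; refcounts: pp0:2 pp1:1 pp2:1 pp3:1 pp4:1
Op 6: write(P1, v1, 167). refcount(pp3)=1 -> write in place. 5 ppages; refcounts: pp0:2 pp1:1 pp2:1 pp3:1 pp4:1
Op 7: read(P0, v1) -> 35. No state change.
Op 8: write(P0, v0, 109). refcount(pp0)=2>1 -> COPY to pp5. 6 ppages; refcounts: pp0:1 pp1:1 pp2:1 pp3:1 pp4:1 pp5:1

Answer: 6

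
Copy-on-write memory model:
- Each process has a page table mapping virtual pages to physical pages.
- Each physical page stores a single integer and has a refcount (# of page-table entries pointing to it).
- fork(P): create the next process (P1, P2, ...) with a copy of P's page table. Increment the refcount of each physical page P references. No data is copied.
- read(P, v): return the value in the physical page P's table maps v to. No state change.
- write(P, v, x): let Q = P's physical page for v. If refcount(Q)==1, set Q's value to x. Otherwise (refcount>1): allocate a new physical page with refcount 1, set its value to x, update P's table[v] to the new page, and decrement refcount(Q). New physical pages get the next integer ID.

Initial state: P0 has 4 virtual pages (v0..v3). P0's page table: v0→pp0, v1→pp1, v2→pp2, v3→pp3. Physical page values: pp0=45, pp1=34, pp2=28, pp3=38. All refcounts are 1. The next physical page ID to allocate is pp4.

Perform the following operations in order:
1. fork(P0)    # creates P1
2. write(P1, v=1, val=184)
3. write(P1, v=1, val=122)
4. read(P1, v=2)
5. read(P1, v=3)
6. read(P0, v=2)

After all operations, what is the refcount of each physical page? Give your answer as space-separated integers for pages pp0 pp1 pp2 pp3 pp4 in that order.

Op 1: fork(P0) -> P1. 4 ppages; refcounts: pp0:2 pp1:2 pp2:2 pp3:2
Op 2: write(P1, v1, 184). refcount(pp1)=2>1 -> COPY to pp4. 5 ppages; refcounts: pp0:2 pp1:1 pp2:2 pp3:2 pp4:1
Op 3: write(P1, v1, 122). refcount(pp4)=1 -> write in place. 5 ppages; refcounts: pp0:2 pp1:1 pp2:2 pp3:2 pp4:1
Op 4: read(P1, v2) -> 28. No state change.
Op 5: read(P1, v3) -> 38. No state change.
Op 6: read(P0, v2) -> 28. No state change.

Answer: 2 1 2 2 1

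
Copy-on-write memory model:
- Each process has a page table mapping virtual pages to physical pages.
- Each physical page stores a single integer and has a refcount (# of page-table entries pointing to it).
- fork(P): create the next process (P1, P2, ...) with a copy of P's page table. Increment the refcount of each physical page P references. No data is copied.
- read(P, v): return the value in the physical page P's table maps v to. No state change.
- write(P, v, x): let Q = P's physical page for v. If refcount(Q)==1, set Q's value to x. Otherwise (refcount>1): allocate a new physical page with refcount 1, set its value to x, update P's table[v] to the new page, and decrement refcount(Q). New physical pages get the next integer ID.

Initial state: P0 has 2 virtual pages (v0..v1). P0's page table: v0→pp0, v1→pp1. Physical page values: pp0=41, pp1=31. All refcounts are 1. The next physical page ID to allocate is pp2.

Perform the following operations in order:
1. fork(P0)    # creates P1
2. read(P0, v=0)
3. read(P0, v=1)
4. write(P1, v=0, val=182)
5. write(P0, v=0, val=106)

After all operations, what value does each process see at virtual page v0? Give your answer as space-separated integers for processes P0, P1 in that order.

Op 1: fork(P0) -> P1. 2 ppages; refcounts: pp0:2 pp1:2
Op 2: read(P0, v0) -> 41. No state change.
Op 3: read(P0, v1) -> 31. No state change.
Op 4: write(P1, v0, 182). refcount(pp0)=2>1 -> COPY to pp2. 3 ppages; refcounts: pp0:1 pp1:2 pp2:1
Op 5: write(P0, v0, 106). refcount(pp0)=1 -> write in place. 3 ppages; refcounts: pp0:1 pp1:2 pp2:1
P0: v0 -> pp0 = 106
P1: v0 -> pp2 = 182

Answer: 106 182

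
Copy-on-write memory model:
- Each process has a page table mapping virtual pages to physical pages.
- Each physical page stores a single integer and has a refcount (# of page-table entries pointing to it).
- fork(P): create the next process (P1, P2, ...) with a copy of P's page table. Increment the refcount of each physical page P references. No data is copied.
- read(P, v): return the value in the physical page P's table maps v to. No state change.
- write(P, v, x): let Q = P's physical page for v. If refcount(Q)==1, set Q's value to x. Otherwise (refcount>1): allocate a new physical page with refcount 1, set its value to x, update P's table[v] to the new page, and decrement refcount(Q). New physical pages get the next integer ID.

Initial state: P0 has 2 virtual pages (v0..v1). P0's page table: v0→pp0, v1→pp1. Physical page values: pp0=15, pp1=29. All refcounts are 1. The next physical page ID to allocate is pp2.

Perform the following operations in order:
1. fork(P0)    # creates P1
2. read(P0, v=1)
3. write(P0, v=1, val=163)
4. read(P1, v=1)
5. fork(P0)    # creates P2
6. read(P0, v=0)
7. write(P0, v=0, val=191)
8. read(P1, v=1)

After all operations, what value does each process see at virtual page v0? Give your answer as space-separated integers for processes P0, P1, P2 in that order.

Answer: 191 15 15

Derivation:
Op 1: fork(P0) -> P1. 2 ppages; refcounts: pp0:2 pp1:2
Op 2: read(P0, v1) -> 29. No state change.
Op 3: write(P0, v1, 163). refcount(pp1)=2>1 -> COPY to pp2. 3 ppages; refcounts: pp0:2 pp1:1 pp2:1
Op 4: read(P1, v1) -> 29. No state change.
Op 5: fork(P0) -> P2. 3 ppages; refcounts: pp0:3 pp1:1 pp2:2
Op 6: read(P0, v0) -> 15. No state change.
Op 7: write(P0, v0, 191). refcount(pp0)=3>1 -> COPY to pp3. 4 ppages; refcounts: pp0:2 pp1:1 pp2:2 pp3:1
Op 8: read(P1, v1) -> 29. No state change.
P0: v0 -> pp3 = 191
P1: v0 -> pp0 = 15
P2: v0 -> pp0 = 15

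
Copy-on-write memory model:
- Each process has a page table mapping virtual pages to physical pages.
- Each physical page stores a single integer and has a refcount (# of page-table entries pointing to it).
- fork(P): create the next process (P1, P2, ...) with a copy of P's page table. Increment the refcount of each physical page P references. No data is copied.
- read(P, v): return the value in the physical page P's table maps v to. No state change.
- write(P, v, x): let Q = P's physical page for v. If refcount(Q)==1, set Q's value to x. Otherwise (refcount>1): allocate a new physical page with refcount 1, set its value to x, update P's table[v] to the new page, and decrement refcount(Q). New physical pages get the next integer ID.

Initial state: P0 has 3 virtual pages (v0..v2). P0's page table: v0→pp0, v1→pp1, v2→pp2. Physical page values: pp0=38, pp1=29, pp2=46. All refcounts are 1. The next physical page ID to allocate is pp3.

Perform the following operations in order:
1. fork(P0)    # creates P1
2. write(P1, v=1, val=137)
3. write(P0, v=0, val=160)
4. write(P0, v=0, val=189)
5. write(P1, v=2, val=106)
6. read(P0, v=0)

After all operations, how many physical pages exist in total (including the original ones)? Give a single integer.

Op 1: fork(P0) -> P1. 3 ppages; refcounts: pp0:2 pp1:2 pp2:2
Op 2: write(P1, v1, 137). refcount(pp1)=2>1 -> COPY to pp3. 4 ppages; refcounts: pp0:2 pp1:1 pp2:2 pp3:1
Op 3: write(P0, v0, 160). refcount(pp0)=2>1 -> COPY to pp4. 5 ppages; refcounts: pp0:1 pp1:1 pp2:2 pp3:1 pp4:1
Op 4: write(P0, v0, 189). refcount(pp4)=1 -> write in place. 5 ppages; refcounts: pp0:1 pp1:1 pp2:2 pp3:1 pp4:1
Op 5: write(P1, v2, 106). refcount(pp2)=2>1 -> COPY to pp5. 6 ppages; refcounts: pp0:1 pp1:1 pp2:1 pp3:1 pp4:1 pp5:1
Op 6: read(P0, v0) -> 189. No state change.

Answer: 6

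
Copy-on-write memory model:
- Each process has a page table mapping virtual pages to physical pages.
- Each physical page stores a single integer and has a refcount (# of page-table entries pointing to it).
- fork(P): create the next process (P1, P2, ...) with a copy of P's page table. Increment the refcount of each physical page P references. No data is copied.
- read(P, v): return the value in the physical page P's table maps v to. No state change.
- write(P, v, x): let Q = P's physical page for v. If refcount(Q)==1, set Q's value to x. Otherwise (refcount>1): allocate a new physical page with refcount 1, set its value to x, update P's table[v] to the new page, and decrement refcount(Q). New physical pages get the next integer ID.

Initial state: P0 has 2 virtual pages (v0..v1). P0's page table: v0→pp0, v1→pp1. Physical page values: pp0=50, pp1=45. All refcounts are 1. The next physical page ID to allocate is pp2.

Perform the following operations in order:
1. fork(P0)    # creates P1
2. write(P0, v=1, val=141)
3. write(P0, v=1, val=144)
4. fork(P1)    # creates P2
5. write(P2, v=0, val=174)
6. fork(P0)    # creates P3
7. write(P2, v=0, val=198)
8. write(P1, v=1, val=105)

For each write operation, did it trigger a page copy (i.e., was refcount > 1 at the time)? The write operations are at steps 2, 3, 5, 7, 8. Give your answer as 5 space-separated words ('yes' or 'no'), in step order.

Op 1: fork(P0) -> P1. 2 ppages; refcounts: pp0:2 pp1:2
Op 2: write(P0, v1, 141). refcount(pp1)=2>1 -> COPY to pp2. 3 ppages; refcounts: pp0:2 pp1:1 pp2:1
Op 3: write(P0, v1, 144). refcount(pp2)=1 -> write in place. 3 ppages; refcounts: pp0:2 pp1:1 pp2:1
Op 4: fork(P1) -> P2. 3 ppages; refcounts: pp0:3 pp1:2 pp2:1
Op 5: write(P2, v0, 174). refcount(pp0)=3>1 -> COPY to pp3. 4 ppages; refcounts: pp0:2 pp1:2 pp2:1 pp3:1
Op 6: fork(P0) -> P3. 4 ppages; refcounts: pp0:3 pp1:2 pp2:2 pp3:1
Op 7: write(P2, v0, 198). refcount(pp3)=1 -> write in place. 4 ppages; refcounts: pp0:3 pp1:2 pp2:2 pp3:1
Op 8: write(P1, v1, 105). refcount(pp1)=2>1 -> COPY to pp4. 5 ppages; refcounts: pp0:3 pp1:1 pp2:2 pp3:1 pp4:1

yes no yes no yes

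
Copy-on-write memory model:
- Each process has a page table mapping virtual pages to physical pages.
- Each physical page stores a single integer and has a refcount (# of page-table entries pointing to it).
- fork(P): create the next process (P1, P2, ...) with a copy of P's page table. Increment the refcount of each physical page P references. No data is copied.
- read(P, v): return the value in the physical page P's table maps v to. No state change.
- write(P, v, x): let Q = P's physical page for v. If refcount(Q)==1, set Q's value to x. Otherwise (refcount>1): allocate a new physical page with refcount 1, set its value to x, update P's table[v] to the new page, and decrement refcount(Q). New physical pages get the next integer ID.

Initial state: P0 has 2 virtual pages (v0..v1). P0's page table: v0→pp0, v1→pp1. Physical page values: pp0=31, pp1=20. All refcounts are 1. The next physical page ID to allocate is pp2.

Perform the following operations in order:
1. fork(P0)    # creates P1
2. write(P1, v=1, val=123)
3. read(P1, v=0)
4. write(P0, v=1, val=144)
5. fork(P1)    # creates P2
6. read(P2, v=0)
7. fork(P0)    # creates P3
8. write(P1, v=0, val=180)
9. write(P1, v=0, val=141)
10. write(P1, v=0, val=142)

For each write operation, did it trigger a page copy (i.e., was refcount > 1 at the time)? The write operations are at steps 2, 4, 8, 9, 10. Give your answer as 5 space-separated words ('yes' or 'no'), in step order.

Op 1: fork(P0) -> P1. 2 ppages; refcounts: pp0:2 pp1:2
Op 2: write(P1, v1, 123). refcount(pp1)=2>1 -> COPY to pp2. 3 ppages; refcounts: pp0:2 pp1:1 pp2:1
Op 3: read(P1, v0) -> 31. No state change.
Op 4: write(P0, v1, 144). refcount(pp1)=1 -> write in place. 3 ppages; refcounts: pp0:2 pp1:1 pp2:1
Op 5: fork(P1) -> P2. 3 ppages; refcounts: pp0:3 pp1:1 pp2:2
Op 6: read(P2, v0) -> 31. No state change.
Op 7: fork(P0) -> P3. 3 ppages; refcounts: pp0:4 pp1:2 pp2:2
Op 8: write(P1, v0, 180). refcount(pp0)=4>1 -> COPY to pp3. 4 ppages; refcounts: pp0:3 pp1:2 pp2:2 pp3:1
Op 9: write(P1, v0, 141). refcount(pp3)=1 -> write in place. 4 ppages; refcounts: pp0:3 pp1:2 pp2:2 pp3:1
Op 10: write(P1, v0, 142). refcount(pp3)=1 -> write in place. 4 ppages; refcounts: pp0:3 pp1:2 pp2:2 pp3:1

yes no yes no no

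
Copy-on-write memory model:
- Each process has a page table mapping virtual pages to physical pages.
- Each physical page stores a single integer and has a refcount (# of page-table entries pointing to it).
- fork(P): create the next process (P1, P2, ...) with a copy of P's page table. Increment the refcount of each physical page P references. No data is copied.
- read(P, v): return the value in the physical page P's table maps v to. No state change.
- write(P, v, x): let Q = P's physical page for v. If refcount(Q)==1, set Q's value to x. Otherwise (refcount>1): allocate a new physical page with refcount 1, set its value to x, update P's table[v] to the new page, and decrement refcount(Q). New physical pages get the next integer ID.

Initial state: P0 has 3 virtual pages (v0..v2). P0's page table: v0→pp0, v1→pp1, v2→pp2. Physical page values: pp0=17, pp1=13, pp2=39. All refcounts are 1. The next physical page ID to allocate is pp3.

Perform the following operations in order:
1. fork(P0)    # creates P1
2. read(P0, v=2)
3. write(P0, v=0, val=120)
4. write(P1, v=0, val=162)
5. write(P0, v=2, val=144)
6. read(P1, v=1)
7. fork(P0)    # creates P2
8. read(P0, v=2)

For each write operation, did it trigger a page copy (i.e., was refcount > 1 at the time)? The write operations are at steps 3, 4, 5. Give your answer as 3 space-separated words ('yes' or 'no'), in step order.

Op 1: fork(P0) -> P1. 3 ppages; refcounts: pp0:2 pp1:2 pp2:2
Op 2: read(P0, v2) -> 39. No state change.
Op 3: write(P0, v0, 120). refcount(pp0)=2>1 -> COPY to pp3. 4 ppages; refcounts: pp0:1 pp1:2 pp2:2 pp3:1
Op 4: write(P1, v0, 162). refcount(pp0)=1 -> write in place. 4 ppages; refcounts: pp0:1 pp1:2 pp2:2 pp3:1
Op 5: write(P0, v2, 144). refcount(pp2)=2>1 -> COPY to pp4. 5 ppages; refcounts: pp0:1 pp1:2 pp2:1 pp3:1 pp4:1
Op 6: read(P1, v1) -> 13. No state change.
Op 7: fork(P0) -> P2. 5 ppages; refcounts: pp0:1 pp1:3 pp2:1 pp3:2 pp4:2
Op 8: read(P0, v2) -> 144. No state change.

yes no yes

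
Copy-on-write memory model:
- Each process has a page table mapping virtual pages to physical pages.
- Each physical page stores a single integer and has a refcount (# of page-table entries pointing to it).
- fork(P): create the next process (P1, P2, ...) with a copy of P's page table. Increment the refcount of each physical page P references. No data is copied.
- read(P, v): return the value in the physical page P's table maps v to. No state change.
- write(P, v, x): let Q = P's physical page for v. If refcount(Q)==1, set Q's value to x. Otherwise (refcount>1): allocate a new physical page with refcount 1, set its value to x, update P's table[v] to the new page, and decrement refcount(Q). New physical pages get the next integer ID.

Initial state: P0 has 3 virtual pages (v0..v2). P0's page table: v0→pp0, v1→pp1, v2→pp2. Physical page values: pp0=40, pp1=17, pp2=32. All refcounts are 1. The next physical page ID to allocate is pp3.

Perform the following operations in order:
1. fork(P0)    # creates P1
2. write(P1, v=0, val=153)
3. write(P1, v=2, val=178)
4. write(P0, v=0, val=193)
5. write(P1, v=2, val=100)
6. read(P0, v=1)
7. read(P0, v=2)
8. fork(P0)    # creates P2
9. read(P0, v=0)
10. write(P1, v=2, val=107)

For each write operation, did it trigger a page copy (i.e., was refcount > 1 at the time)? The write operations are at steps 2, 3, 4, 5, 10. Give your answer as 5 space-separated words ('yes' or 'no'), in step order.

Op 1: fork(P0) -> P1. 3 ppages; refcounts: pp0:2 pp1:2 pp2:2
Op 2: write(P1, v0, 153). refcount(pp0)=2>1 -> COPY to pp3. 4 ppages; refcounts: pp0:1 pp1:2 pp2:2 pp3:1
Op 3: write(P1, v2, 178). refcount(pp2)=2>1 -> COPY to pp4. 5 ppages; refcounts: pp0:1 pp1:2 pp2:1 pp3:1 pp4:1
Op 4: write(P0, v0, 193). refcount(pp0)=1 -> write in place. 5 ppages; refcounts: pp0:1 pp1:2 pp2:1 pp3:1 pp4:1
Op 5: write(P1, v2, 100). refcount(pp4)=1 -> write in place. 5 ppages; refcounts: pp0:1 pp1:2 pp2:1 pp3:1 pp4:1
Op 6: read(P0, v1) -> 17. No state change.
Op 7: read(P0, v2) -> 32. No state change.
Op 8: fork(P0) -> P2. 5 ppages; refcounts: pp0:2 pp1:3 pp2:2 pp3:1 pp4:1
Op 9: read(P0, v0) -> 193. No state change.
Op 10: write(P1, v2, 107). refcount(pp4)=1 -> write in place. 5 ppages; refcounts: pp0:2 pp1:3 pp2:2 pp3:1 pp4:1

yes yes no no no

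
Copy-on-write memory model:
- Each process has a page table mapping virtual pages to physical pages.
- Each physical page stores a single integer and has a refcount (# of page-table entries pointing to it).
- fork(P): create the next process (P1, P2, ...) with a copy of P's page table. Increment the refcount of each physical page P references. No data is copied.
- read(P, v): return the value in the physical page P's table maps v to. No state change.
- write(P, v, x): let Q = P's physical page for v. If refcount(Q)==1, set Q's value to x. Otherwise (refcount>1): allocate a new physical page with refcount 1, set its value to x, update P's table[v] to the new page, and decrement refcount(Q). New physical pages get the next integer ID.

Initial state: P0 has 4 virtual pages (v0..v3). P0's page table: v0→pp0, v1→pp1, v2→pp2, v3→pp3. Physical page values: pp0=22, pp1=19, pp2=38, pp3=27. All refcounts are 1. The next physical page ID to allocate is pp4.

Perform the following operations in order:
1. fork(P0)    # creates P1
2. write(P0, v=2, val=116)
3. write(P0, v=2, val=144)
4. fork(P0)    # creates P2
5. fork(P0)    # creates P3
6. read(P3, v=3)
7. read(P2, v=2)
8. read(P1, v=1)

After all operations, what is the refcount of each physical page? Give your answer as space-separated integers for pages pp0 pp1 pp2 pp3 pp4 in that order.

Op 1: fork(P0) -> P1. 4 ppages; refcounts: pp0:2 pp1:2 pp2:2 pp3:2
Op 2: write(P0, v2, 116). refcount(pp2)=2>1 -> COPY to pp4. 5 ppages; refcounts: pp0:2 pp1:2 pp2:1 pp3:2 pp4:1
Op 3: write(P0, v2, 144). refcount(pp4)=1 -> write in place. 5 ppages; refcounts: pp0:2 pp1:2 pp2:1 pp3:2 pp4:1
Op 4: fork(P0) -> P2. 5 ppages; refcounts: pp0:3 pp1:3 pp2:1 pp3:3 pp4:2
Op 5: fork(P0) -> P3. 5 ppages; refcounts: pp0:4 pp1:4 pp2:1 pp3:4 pp4:3
Op 6: read(P3, v3) -> 27. No state change.
Op 7: read(P2, v2) -> 144. No state change.
Op 8: read(P1, v1) -> 19. No state change.

Answer: 4 4 1 4 3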